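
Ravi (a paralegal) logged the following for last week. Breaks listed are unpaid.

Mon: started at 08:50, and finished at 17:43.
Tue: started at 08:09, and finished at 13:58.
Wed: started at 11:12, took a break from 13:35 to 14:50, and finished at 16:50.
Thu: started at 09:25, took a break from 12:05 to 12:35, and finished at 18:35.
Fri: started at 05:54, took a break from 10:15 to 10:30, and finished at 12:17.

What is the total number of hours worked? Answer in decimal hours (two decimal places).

Mon: 08:50–17:43 = 8 h 53 min
Tue: 08:09–13:58 = 5 h 49 min
Wed: 11:12–16:50 = 5 h 38 min; less 75 min break → 4 h 23 min
Thu: 09:25–18:35 = 9 h 10 min; less 30 min break → 8 h 40 min
Fri: 05:54–12:17 = 6 h 23 min; less 15 min break → 6 h 8 min
Total: 8 h 53 min + 5 h 49 min + 4 h 23 min + 8 h 40 min + 6 h 8 min = 33 h 53 min.

33.88 hours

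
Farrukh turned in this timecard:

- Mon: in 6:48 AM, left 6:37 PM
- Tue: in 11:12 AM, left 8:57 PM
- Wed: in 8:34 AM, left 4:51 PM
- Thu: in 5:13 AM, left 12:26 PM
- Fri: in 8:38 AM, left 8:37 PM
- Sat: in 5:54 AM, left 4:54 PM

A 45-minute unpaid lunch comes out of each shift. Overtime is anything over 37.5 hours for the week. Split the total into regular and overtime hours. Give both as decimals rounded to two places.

Mon: 6:48 AM–6:37 PM = 11 h 49 min; less 45 min break → 11 h 4 min
Tue: 11:12 AM–8:57 PM = 9 h 45 min; less 45 min break → 9 h 0 min
Wed: 8:34 AM–4:51 PM = 8 h 17 min; less 45 min break → 7 h 32 min
Thu: 5:13 AM–12:26 PM = 7 h 13 min; less 45 min break → 6 h 28 min
Fri: 8:38 AM–8:37 PM = 11 h 59 min; less 45 min break → 11 h 14 min
Sat: 5:54 AM–4:54 PM = 11 h 0 min; less 45 min break → 10 h 15 min
Total worked: 55 h 33 min = 55.55 h.
Threshold 37.5 h → overtime 18 h 3 min, regular 37 h 30 min.

Regular 37.50 hours, overtime 18.05 hours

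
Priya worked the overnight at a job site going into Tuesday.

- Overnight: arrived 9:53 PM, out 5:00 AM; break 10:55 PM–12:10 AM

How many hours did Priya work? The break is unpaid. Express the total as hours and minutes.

Overnight: 9:53 PM → midnight = 2 h 7 min; midnight → 5:00 AM = 5 h 0 min; span 7 h 7 min; less 75 min break → 5 h 52 min

5 h 52 min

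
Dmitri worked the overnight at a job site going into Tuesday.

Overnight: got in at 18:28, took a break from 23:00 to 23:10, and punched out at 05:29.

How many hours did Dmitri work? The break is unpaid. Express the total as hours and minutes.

10 h 51 min

Overnight: 18:28 → midnight = 5 h 32 min; midnight → 05:29 = 5 h 29 min; span 11 h 1 min; less 10 min break → 10 h 51 min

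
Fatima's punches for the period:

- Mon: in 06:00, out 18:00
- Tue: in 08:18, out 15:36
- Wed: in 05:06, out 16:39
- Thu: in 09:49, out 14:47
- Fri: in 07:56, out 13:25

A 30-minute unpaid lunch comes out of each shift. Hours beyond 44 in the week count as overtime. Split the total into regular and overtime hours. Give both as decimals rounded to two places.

Regular 38.80 hours, overtime 0.00 hours

Mon: 06:00–18:00 = 12 h 0 min; less 30 min break → 11 h 30 min
Tue: 08:18–15:36 = 7 h 18 min; less 30 min break → 6 h 48 min
Wed: 05:06–16:39 = 11 h 33 min; less 30 min break → 11 h 3 min
Thu: 09:49–14:47 = 4 h 58 min; less 30 min break → 4 h 28 min
Fri: 07:56–13:25 = 5 h 29 min; less 30 min break → 4 h 59 min
Total worked: 38 h 48 min = 38.80 h.
Threshold 44 h → overtime 0 h 0 min, regular 38 h 48 min.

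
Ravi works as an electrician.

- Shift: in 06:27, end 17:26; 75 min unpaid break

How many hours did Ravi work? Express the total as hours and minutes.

9 h 44 min

Shift: 06:27–17:26 = 10 h 59 min; less 75 min break → 9 h 44 min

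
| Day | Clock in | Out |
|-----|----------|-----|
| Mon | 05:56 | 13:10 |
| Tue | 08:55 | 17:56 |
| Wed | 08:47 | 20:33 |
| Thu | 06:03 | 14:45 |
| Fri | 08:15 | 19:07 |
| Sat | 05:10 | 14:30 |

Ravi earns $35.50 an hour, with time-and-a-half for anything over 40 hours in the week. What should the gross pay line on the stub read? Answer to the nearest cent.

Mon: 05:56–13:10 = 7 h 14 min
Tue: 08:55–17:56 = 9 h 1 min
Wed: 08:47–20:33 = 11 h 46 min
Thu: 06:03–14:45 = 8 h 42 min
Fri: 08:15–19:07 = 10 h 52 min
Sat: 05:10–14:30 = 9 h 20 min
Total worked: 56 h 55 min = 3415 min.
Regular 40 h 0 min = 2400 min at $35.50/h; overtime 16 h 55 min = 1015 min at $53.25/h.
Pay = (2400 × $35.50 + 1015 × $53.25) ÷ 60 = $2320.81.

$2320.81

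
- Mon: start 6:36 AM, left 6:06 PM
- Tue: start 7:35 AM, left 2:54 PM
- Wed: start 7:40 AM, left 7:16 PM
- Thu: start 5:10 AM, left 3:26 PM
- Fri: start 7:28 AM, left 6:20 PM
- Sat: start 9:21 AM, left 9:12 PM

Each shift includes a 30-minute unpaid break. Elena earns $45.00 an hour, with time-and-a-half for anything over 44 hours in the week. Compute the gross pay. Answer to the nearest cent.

$3087.00

Mon: 6:36 AM–6:06 PM = 11 h 30 min; less 30 min break → 11 h 0 min
Tue: 7:35 AM–2:54 PM = 7 h 19 min; less 30 min break → 6 h 49 min
Wed: 7:40 AM–7:16 PM = 11 h 36 min; less 30 min break → 11 h 6 min
Thu: 5:10 AM–3:26 PM = 10 h 16 min; less 30 min break → 9 h 46 min
Fri: 7:28 AM–6:20 PM = 10 h 52 min; less 30 min break → 10 h 22 min
Sat: 9:21 AM–9:12 PM = 11 h 51 min; less 30 min break → 11 h 21 min
Total worked: 60 h 24 min = 3624 min.
Regular 44 h 0 min = 2640 min at $45.00/h; overtime 16 h 24 min = 984 min at $67.50/h.
Pay = (2640 × $45.00 + 984 × $67.50) ÷ 60 = $3087.00.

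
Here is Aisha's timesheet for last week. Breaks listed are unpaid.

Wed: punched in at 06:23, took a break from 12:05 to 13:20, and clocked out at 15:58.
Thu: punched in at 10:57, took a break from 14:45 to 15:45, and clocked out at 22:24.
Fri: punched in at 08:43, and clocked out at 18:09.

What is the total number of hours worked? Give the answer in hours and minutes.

28 h 13 min

Wed: 06:23–15:58 = 9 h 35 min; less 75 min break → 8 h 20 min
Thu: 10:57–22:24 = 11 h 27 min; less 60 min break → 10 h 27 min
Fri: 08:43–18:09 = 9 h 26 min
Total: 8 h 20 min + 10 h 27 min + 9 h 26 min = 28 h 13 min.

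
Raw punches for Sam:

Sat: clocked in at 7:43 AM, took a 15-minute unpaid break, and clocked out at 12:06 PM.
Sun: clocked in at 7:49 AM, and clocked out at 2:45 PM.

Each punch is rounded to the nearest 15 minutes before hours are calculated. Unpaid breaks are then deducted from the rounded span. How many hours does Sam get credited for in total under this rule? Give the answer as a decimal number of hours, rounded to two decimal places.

Sat: in 7:43 AM→7:45 AM, out 12:06 PM→12:00 PM; 4 h 15 min − 15 min = 4 h 0 min
Sun: in 7:49 AM→7:45 AM, out 2:45 PM→2:45 PM; 7 h 0 min
Total credited: 11 h 0 min.

11.00 hours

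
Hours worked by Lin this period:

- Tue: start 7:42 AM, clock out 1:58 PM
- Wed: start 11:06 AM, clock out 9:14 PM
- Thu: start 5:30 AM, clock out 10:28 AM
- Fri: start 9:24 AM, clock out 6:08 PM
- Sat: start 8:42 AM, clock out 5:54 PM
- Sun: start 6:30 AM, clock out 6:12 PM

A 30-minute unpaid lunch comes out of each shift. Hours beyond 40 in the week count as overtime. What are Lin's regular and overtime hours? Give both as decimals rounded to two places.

Regular 40.00 hours, overtime 8.00 hours

Tue: 7:42 AM–1:58 PM = 6 h 16 min; less 30 min break → 5 h 46 min
Wed: 11:06 AM–9:14 PM = 10 h 8 min; less 30 min break → 9 h 38 min
Thu: 5:30 AM–10:28 AM = 4 h 58 min; less 30 min break → 4 h 28 min
Fri: 9:24 AM–6:08 PM = 8 h 44 min; less 30 min break → 8 h 14 min
Sat: 8:42 AM–5:54 PM = 9 h 12 min; less 30 min break → 8 h 42 min
Sun: 6:30 AM–6:12 PM = 11 h 42 min; less 30 min break → 11 h 12 min
Total worked: 48 h 0 min = 48.00 h.
Threshold 40 h → overtime 8 h 0 min, regular 40 h 0 min.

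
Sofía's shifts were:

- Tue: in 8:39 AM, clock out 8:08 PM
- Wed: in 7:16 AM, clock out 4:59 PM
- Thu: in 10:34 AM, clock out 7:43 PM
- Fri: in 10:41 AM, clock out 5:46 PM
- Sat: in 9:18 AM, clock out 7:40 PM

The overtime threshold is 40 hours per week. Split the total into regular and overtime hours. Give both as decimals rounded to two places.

Tue: 8:39 AM–8:08 PM = 11 h 29 min
Wed: 7:16 AM–4:59 PM = 9 h 43 min
Thu: 10:34 AM–7:43 PM = 9 h 9 min
Fri: 10:41 AM–5:46 PM = 7 h 5 min
Sat: 9:18 AM–7:40 PM = 10 h 22 min
Total worked: 47 h 48 min = 47.80 h.
Threshold 40 h → overtime 7 h 48 min, regular 40 h 0 min.

Regular 40.00 hours, overtime 7.80 hours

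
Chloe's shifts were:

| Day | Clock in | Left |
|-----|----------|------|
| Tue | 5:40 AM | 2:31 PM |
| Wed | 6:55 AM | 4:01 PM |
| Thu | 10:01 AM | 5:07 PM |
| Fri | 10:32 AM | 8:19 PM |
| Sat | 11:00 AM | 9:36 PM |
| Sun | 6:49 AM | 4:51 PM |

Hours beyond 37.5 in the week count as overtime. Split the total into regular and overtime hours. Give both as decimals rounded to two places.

Tue: 5:40 AM–2:31 PM = 8 h 51 min
Wed: 6:55 AM–4:01 PM = 9 h 6 min
Thu: 10:01 AM–5:07 PM = 7 h 6 min
Fri: 10:32 AM–8:19 PM = 9 h 47 min
Sat: 11:00 AM–9:36 PM = 10 h 36 min
Sun: 6:49 AM–4:51 PM = 10 h 2 min
Total worked: 55 h 28 min = 55.47 h.
Threshold 37.5 h → overtime 17 h 58 min, regular 37 h 30 min.

Regular 37.50 hours, overtime 17.97 hours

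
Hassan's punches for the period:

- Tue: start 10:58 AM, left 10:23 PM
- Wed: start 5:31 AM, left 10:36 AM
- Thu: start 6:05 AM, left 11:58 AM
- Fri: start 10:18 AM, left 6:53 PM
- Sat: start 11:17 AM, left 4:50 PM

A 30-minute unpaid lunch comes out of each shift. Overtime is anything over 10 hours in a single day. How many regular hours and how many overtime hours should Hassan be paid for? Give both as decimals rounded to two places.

Regular 33.10 hours, overtime 0.92 hours

Tue: 10:58 AM–10:23 PM = 11 h 25 min; less 30 min break → 10 h 55 min
Wed: 5:31 AM–10:36 AM = 5 h 5 min; less 30 min break → 4 h 35 min
Thu: 6:05 AM–11:58 AM = 5 h 53 min; less 30 min break → 5 h 23 min
Fri: 10:18 AM–6:53 PM = 8 h 35 min; less 30 min break → 8 h 5 min
Sat: 11:17 AM–4:50 PM = 5 h 33 min; less 30 min break → 5 h 3 min
Tue reg 10 h 0 min / OT 0 h 55 min; Wed reg 4 h 35 min / OT 0 h 0 min; Thu reg 5 h 23 min / OT 0 h 0 min; Fri reg 8 h 5 min / OT 0 h 0 min; Sat reg 5 h 3 min / OT 0 h 0 min.
Totals: regular 33 h 6 min, overtime 0 h 55 min.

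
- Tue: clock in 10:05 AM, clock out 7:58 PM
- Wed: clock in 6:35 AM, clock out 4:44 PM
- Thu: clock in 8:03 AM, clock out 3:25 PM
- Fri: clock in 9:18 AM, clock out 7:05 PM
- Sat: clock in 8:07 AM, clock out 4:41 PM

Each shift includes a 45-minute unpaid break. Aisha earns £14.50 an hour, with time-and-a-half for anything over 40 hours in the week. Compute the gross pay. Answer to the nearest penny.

Tue: 10:05 AM–7:58 PM = 9 h 53 min; less 45 min break → 9 h 8 min
Wed: 6:35 AM–4:44 PM = 10 h 9 min; less 45 min break → 9 h 24 min
Thu: 8:03 AM–3:25 PM = 7 h 22 min; less 45 min break → 6 h 37 min
Fri: 9:18 AM–7:05 PM = 9 h 47 min; less 45 min break → 9 h 2 min
Sat: 8:07 AM–4:41 PM = 8 h 34 min; less 45 min break → 7 h 49 min
Total worked: 42 h 0 min = 2520 min.
Regular 40 h 0 min = 2400 min at £14.50/h; overtime 2 h 0 min = 120 min at £21.75/h.
Pay = (2400 × £14.50 + 120 × £21.75) ÷ 60 = £623.50.

£623.50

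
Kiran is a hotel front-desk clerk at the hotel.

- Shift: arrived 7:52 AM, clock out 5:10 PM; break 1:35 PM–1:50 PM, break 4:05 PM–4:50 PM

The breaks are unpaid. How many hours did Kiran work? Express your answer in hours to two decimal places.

8.30 hours

Shift: 7:52 AM–5:10 PM = 9 h 18 min; less 60 min break → 8 h 18 min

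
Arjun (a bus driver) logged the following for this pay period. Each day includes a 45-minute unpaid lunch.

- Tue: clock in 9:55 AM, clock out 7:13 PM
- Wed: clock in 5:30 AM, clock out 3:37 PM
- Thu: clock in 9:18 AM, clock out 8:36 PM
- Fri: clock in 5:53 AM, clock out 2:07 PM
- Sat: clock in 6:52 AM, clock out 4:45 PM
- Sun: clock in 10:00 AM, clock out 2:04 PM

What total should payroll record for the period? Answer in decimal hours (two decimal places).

Tue: 9:55 AM–7:13 PM = 9 h 18 min; less 45 min break → 8 h 33 min
Wed: 5:30 AM–3:37 PM = 10 h 7 min; less 45 min break → 9 h 22 min
Thu: 9:18 AM–8:36 PM = 11 h 18 min; less 45 min break → 10 h 33 min
Fri: 5:53 AM–2:07 PM = 8 h 14 min; less 45 min break → 7 h 29 min
Sat: 6:52 AM–4:45 PM = 9 h 53 min; less 45 min break → 9 h 8 min
Sun: 10:00 AM–2:04 PM = 4 h 4 min; less 45 min break → 3 h 19 min
Total: 8 h 33 min + 9 h 22 min + 10 h 33 min + 7 h 29 min + 9 h 8 min + 3 h 19 min = 48 h 24 min.

48.40 hours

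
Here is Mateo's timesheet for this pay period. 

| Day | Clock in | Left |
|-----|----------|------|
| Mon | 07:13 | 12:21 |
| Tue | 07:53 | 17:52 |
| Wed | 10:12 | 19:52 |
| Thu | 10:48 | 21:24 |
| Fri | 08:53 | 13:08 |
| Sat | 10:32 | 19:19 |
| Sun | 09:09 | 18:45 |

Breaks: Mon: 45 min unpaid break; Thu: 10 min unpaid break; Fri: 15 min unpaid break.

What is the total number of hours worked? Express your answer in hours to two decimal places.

56.85 hours

Mon: 07:13–12:21 = 5 h 8 min; less 45 min break → 4 h 23 min
Tue: 07:53–17:52 = 9 h 59 min
Wed: 10:12–19:52 = 9 h 40 min
Thu: 10:48–21:24 = 10 h 36 min; less 10 min break → 10 h 26 min
Fri: 08:53–13:08 = 4 h 15 min; less 15 min break → 4 h 0 min
Sat: 10:32–19:19 = 8 h 47 min
Sun: 09:09–18:45 = 9 h 36 min
Total: 4 h 23 min + 9 h 59 min + 9 h 40 min + 10 h 26 min + 4 h 0 min + 8 h 47 min + 9 h 36 min = 56 h 51 min.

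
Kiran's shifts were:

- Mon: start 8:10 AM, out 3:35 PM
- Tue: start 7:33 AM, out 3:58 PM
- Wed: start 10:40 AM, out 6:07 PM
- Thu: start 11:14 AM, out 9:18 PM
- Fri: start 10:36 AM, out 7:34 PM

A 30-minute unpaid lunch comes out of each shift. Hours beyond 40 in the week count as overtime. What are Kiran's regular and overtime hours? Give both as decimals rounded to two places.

Mon: 8:10 AM–3:35 PM = 7 h 25 min; less 30 min break → 6 h 55 min
Tue: 7:33 AM–3:58 PM = 8 h 25 min; less 30 min break → 7 h 55 min
Wed: 10:40 AM–6:07 PM = 7 h 27 min; less 30 min break → 6 h 57 min
Thu: 11:14 AM–9:18 PM = 10 h 4 min; less 30 min break → 9 h 34 min
Fri: 10:36 AM–7:34 PM = 8 h 58 min; less 30 min break → 8 h 28 min
Total worked: 39 h 49 min = 39.82 h.
Threshold 40 h → overtime 0 h 0 min, regular 39 h 49 min.

Regular 39.82 hours, overtime 0.00 hours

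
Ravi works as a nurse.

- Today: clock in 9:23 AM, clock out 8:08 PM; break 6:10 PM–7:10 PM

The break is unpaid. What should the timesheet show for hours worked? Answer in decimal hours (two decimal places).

Today: 9:23 AM–8:08 PM = 10 h 45 min; less 60 min break → 9 h 45 min

9.75 hours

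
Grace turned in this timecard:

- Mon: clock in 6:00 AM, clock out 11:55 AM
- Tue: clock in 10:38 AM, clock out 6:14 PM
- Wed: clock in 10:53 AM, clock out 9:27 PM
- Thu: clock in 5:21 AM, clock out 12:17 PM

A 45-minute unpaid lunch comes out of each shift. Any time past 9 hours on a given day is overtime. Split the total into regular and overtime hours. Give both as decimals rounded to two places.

Mon: 6:00 AM–11:55 AM = 5 h 55 min; less 45 min break → 5 h 10 min
Tue: 10:38 AM–6:14 PM = 7 h 36 min; less 45 min break → 6 h 51 min
Wed: 10:53 AM–9:27 PM = 10 h 34 min; less 45 min break → 9 h 49 min
Thu: 5:21 AM–12:17 PM = 6 h 56 min; less 45 min break → 6 h 11 min
Mon reg 5 h 10 min / OT 0 h 0 min; Tue reg 6 h 51 min / OT 0 h 0 min; Wed reg 9 h 0 min / OT 0 h 49 min; Thu reg 6 h 11 min / OT 0 h 0 min.
Totals: regular 27 h 12 min, overtime 0 h 49 min.

Regular 27.20 hours, overtime 0.82 hours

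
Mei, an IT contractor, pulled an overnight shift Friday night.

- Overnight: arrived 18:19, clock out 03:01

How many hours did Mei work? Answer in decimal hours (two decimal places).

8.70 hours

Overnight: 18:19 → midnight = 5 h 41 min; midnight → 03:01 = 3 h 1 min; span 8 h 42 min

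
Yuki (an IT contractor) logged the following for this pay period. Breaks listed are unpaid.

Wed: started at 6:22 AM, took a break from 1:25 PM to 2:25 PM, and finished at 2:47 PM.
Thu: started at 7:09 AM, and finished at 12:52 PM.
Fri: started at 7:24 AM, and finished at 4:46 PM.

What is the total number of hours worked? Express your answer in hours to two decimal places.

22.50 hours

Wed: 6:22 AM–2:47 PM = 8 h 25 min; less 60 min break → 7 h 25 min
Thu: 7:09 AM–12:52 PM = 5 h 43 min
Fri: 7:24 AM–4:46 PM = 9 h 22 min
Total: 7 h 25 min + 5 h 43 min + 9 h 22 min = 22 h 30 min.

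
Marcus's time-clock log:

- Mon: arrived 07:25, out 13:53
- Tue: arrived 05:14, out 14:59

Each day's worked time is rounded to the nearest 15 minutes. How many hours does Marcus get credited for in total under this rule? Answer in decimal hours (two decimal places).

16.25 hours

Mon: 07:25–13:53 = 6 h 28 min → rounds to 6 h 30 min
Tue: 05:14–14:59 = 9 h 45 min → rounds to 9 h 45 min
Total credited: 16 h 15 min.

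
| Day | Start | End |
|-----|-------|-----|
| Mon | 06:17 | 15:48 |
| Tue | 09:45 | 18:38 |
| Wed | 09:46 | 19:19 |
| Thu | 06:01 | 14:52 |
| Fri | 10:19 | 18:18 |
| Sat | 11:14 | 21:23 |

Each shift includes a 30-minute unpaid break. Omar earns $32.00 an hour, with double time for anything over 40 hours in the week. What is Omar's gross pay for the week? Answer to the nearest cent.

$2043.73

Mon: 06:17–15:48 = 9 h 31 min; less 30 min break → 9 h 1 min
Tue: 09:45–18:38 = 8 h 53 min; less 30 min break → 8 h 23 min
Wed: 09:46–19:19 = 9 h 33 min; less 30 min break → 9 h 3 min
Thu: 06:01–14:52 = 8 h 51 min; less 30 min break → 8 h 21 min
Fri: 10:19–18:18 = 7 h 59 min; less 30 min break → 7 h 29 min
Sat: 11:14–21:23 = 10 h 9 min; less 30 min break → 9 h 39 min
Total worked: 51 h 56 min = 3116 min.
Regular 40 h 0 min = 2400 min at $32.00/h; overtime 11 h 56 min = 716 min at $64.00/h.
Pay = (2400 × $32.00 + 716 × $64.00) ÷ 60 = $2043.73.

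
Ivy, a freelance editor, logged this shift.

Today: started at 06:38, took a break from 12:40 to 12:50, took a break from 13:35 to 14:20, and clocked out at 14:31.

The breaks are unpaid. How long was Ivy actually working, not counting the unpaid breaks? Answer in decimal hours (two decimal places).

6.97 hours

Today: 06:38–14:31 = 7 h 53 min; less 55 min break → 6 h 58 min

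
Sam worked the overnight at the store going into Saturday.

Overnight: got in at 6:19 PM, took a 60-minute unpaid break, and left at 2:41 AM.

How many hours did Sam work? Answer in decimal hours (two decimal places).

Overnight: 6:19 PM → midnight = 5 h 41 min; midnight → 2:41 AM = 2 h 41 min; span 8 h 22 min; less 60 min break → 7 h 22 min

7.37 hours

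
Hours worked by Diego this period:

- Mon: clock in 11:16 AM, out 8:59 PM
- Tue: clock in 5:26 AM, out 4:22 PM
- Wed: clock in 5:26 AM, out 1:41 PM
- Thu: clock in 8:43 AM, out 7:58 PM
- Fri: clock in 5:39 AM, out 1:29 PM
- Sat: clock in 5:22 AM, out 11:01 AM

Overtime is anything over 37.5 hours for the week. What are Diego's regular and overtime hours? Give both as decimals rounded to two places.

Regular 37.50 hours, overtime 16.13 hours

Mon: 11:16 AM–8:59 PM = 9 h 43 min
Tue: 5:26 AM–4:22 PM = 10 h 56 min
Wed: 5:26 AM–1:41 PM = 8 h 15 min
Thu: 8:43 AM–7:58 PM = 11 h 15 min
Fri: 5:39 AM–1:29 PM = 7 h 50 min
Sat: 5:22 AM–11:01 AM = 5 h 39 min
Total worked: 53 h 38 min = 53.63 h.
Threshold 37.5 h → overtime 16 h 8 min, regular 37 h 30 min.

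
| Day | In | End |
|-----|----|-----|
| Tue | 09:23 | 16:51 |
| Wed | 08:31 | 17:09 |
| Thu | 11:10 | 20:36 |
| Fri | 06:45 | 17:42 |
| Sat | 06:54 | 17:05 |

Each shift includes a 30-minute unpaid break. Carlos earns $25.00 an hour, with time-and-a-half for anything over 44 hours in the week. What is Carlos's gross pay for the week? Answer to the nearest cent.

Tue: 09:23–16:51 = 7 h 28 min; less 30 min break → 6 h 58 min
Wed: 08:31–17:09 = 8 h 38 min; less 30 min break → 8 h 8 min
Thu: 11:10–20:36 = 9 h 26 min; less 30 min break → 8 h 56 min
Fri: 06:45–17:42 = 10 h 57 min; less 30 min break → 10 h 27 min
Sat: 06:54–17:05 = 10 h 11 min; less 30 min break → 9 h 41 min
Total worked: 44 h 10 min = 2650 min.
Regular 44 h 0 min = 2640 min at $25.00/h; overtime 0 h 10 min = 10 min at $37.50/h.
Pay = (2640 × $25.00 + 10 × $37.50) ÷ 60 = $1106.25.

$1106.25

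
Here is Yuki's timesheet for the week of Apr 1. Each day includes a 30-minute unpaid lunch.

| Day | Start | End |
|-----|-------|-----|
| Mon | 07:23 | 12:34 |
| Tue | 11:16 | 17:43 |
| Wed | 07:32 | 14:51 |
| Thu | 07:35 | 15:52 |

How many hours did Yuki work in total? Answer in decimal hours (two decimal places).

Mon: 07:23–12:34 = 5 h 11 min; less 30 min break → 4 h 41 min
Tue: 11:16–17:43 = 6 h 27 min; less 30 min break → 5 h 57 min
Wed: 07:32–14:51 = 7 h 19 min; less 30 min break → 6 h 49 min
Thu: 07:35–15:52 = 8 h 17 min; less 30 min break → 7 h 47 min
Total: 4 h 41 min + 5 h 57 min + 6 h 49 min + 7 h 47 min = 25 h 14 min.

25.23 hours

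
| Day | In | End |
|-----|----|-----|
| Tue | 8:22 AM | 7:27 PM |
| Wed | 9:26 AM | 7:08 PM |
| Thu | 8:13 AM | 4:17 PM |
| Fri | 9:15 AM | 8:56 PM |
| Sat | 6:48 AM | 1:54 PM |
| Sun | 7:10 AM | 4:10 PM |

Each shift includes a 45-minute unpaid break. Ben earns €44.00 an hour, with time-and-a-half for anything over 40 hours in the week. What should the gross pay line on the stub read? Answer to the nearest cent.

Tue: 8:22 AM–7:27 PM = 11 h 5 min; less 45 min break → 10 h 20 min
Wed: 9:26 AM–7:08 PM = 9 h 42 min; less 45 min break → 8 h 57 min
Thu: 8:13 AM–4:17 PM = 8 h 4 min; less 45 min break → 7 h 19 min
Fri: 9:15 AM–8:56 PM = 11 h 41 min; less 45 min break → 10 h 56 min
Sat: 6:48 AM–1:54 PM = 7 h 6 min; less 45 min break → 6 h 21 min
Sun: 7:10 AM–4:10 PM = 9 h 0 min; less 45 min break → 8 h 15 min
Total worked: 52 h 8 min = 3128 min.
Regular 40 h 0 min = 2400 min at €44.00/h; overtime 12 h 8 min = 728 min at €66.00/h.
Pay = (2400 × €44.00 + 728 × €66.00) ÷ 60 = €2560.80.

€2560.80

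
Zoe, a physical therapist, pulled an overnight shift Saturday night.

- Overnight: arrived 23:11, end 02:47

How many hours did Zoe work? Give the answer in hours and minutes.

3 h 36 min

Overnight: 23:11 → midnight = 0 h 49 min; midnight → 02:47 = 2 h 47 min; span 3 h 36 min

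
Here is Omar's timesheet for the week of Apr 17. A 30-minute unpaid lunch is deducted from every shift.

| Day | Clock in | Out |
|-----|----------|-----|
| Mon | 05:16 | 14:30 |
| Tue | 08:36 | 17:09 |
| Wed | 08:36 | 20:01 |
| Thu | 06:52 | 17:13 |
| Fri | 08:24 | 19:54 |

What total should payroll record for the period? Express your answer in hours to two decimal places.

Mon: 05:16–14:30 = 9 h 14 min; less 30 min break → 8 h 44 min
Tue: 08:36–17:09 = 8 h 33 min; less 30 min break → 8 h 3 min
Wed: 08:36–20:01 = 11 h 25 min; less 30 min break → 10 h 55 min
Thu: 06:52–17:13 = 10 h 21 min; less 30 min break → 9 h 51 min
Fri: 08:24–19:54 = 11 h 30 min; less 30 min break → 11 h 0 min
Total: 8 h 44 min + 8 h 3 min + 10 h 55 min + 9 h 51 min + 11 h 0 min = 48 h 33 min.

48.55 hours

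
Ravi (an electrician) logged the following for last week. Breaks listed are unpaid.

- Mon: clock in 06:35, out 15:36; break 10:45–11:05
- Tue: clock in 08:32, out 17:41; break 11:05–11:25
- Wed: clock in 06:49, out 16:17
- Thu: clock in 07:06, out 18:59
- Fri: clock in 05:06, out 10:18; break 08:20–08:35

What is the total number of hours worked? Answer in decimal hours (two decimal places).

43.80 hours

Mon: 06:35–15:36 = 9 h 1 min; less 20 min break → 8 h 41 min
Tue: 08:32–17:41 = 9 h 9 min; less 20 min break → 8 h 49 min
Wed: 06:49–16:17 = 9 h 28 min
Thu: 07:06–18:59 = 11 h 53 min
Fri: 05:06–10:18 = 5 h 12 min; less 15 min break → 4 h 57 min
Total: 8 h 41 min + 8 h 49 min + 9 h 28 min + 11 h 53 min + 4 h 57 min = 43 h 48 min.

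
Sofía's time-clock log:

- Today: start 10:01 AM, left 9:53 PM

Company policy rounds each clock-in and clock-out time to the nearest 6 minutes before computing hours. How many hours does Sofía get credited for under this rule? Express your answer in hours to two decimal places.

11.90 hours

Today: in 10:01 AM→10:00 AM, out 9:53 PM→9:54 PM; 11 h 54 min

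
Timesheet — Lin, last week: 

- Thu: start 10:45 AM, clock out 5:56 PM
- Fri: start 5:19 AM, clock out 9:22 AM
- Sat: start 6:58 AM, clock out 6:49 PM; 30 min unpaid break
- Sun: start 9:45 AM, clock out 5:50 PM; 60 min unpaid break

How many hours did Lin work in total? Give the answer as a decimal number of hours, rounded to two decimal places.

Thu: 10:45 AM–5:56 PM = 7 h 11 min
Fri: 5:19 AM–9:22 AM = 4 h 3 min
Sat: 6:58 AM–6:49 PM = 11 h 51 min; less 30 min break → 11 h 21 min
Sun: 9:45 AM–5:50 PM = 8 h 5 min; less 60 min break → 7 h 5 min
Total: 7 h 11 min + 4 h 3 min + 11 h 21 min + 7 h 5 min = 29 h 40 min.

29.67 hours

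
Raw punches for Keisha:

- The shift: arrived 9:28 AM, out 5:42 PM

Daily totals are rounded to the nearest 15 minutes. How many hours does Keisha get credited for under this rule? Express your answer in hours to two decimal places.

8.25 hours

The shift: 9:28 AM–5:42 PM = 8 h 14 min → rounds to 8 h 15 min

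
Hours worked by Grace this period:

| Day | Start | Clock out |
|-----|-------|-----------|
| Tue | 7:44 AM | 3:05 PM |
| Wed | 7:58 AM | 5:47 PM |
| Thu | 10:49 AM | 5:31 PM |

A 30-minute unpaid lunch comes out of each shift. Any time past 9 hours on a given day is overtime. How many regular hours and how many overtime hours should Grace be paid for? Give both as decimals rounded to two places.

Tue: 7:44 AM–3:05 PM = 7 h 21 min; less 30 min break → 6 h 51 min
Wed: 7:58 AM–5:47 PM = 9 h 49 min; less 30 min break → 9 h 19 min
Thu: 10:49 AM–5:31 PM = 6 h 42 min; less 30 min break → 6 h 12 min
Tue reg 6 h 51 min / OT 0 h 0 min; Wed reg 9 h 0 min / OT 0 h 19 min; Thu reg 6 h 12 min / OT 0 h 0 min.
Totals: regular 22 h 3 min, overtime 0 h 19 min.

Regular 22.05 hours, overtime 0.32 hours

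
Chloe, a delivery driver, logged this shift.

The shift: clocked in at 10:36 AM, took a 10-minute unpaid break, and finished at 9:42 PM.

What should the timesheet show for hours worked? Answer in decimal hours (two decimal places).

10.93 hours

The shift: 10:36 AM–9:42 PM = 11 h 6 min; less 10 min break → 10 h 56 min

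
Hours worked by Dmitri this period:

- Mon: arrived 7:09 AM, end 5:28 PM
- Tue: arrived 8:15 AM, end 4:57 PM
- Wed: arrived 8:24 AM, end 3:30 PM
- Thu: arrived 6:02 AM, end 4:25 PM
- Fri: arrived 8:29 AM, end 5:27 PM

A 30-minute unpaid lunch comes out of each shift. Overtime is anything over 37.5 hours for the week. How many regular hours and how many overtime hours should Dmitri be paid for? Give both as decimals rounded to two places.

Mon: 7:09 AM–5:28 PM = 10 h 19 min; less 30 min break → 9 h 49 min
Tue: 8:15 AM–4:57 PM = 8 h 42 min; less 30 min break → 8 h 12 min
Wed: 8:24 AM–3:30 PM = 7 h 6 min; less 30 min break → 6 h 36 min
Thu: 6:02 AM–4:25 PM = 10 h 23 min; less 30 min break → 9 h 53 min
Fri: 8:29 AM–5:27 PM = 8 h 58 min; less 30 min break → 8 h 28 min
Total worked: 42 h 58 min = 42.97 h.
Threshold 37.5 h → overtime 5 h 28 min, regular 37 h 30 min.

Regular 37.50 hours, overtime 5.47 hours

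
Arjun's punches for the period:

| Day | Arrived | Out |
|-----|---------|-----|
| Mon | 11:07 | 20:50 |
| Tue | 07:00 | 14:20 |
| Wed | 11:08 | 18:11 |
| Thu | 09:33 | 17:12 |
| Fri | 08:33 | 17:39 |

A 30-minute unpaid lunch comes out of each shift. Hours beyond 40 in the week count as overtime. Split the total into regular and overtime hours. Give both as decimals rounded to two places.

Mon: 11:07–20:50 = 9 h 43 min; less 30 min break → 9 h 13 min
Tue: 07:00–14:20 = 7 h 20 min; less 30 min break → 6 h 50 min
Wed: 11:08–18:11 = 7 h 3 min; less 30 min break → 6 h 33 min
Thu: 09:33–17:12 = 7 h 39 min; less 30 min break → 7 h 9 min
Fri: 08:33–17:39 = 9 h 6 min; less 30 min break → 8 h 36 min
Total worked: 38 h 21 min = 38.35 h.
Threshold 40 h → overtime 0 h 0 min, regular 38 h 21 min.

Regular 38.35 hours, overtime 0.00 hours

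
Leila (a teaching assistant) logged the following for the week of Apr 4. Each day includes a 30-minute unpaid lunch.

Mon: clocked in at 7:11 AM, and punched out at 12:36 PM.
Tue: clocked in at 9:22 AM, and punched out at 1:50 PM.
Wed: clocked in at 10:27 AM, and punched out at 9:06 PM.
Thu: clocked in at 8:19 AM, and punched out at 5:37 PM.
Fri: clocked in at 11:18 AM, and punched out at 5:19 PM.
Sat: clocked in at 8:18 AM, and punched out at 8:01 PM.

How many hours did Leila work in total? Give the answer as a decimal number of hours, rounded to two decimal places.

44.57 hours

Mon: 7:11 AM–12:36 PM = 5 h 25 min; less 30 min break → 4 h 55 min
Tue: 9:22 AM–1:50 PM = 4 h 28 min; less 30 min break → 3 h 58 min
Wed: 10:27 AM–9:06 PM = 10 h 39 min; less 30 min break → 10 h 9 min
Thu: 8:19 AM–5:37 PM = 9 h 18 min; less 30 min break → 8 h 48 min
Fri: 11:18 AM–5:19 PM = 6 h 1 min; less 30 min break → 5 h 31 min
Sat: 8:18 AM–8:01 PM = 11 h 43 min; less 30 min break → 11 h 13 min
Total: 4 h 55 min + 3 h 58 min + 10 h 9 min + 8 h 48 min + 5 h 31 min + 11 h 13 min = 44 h 34 min.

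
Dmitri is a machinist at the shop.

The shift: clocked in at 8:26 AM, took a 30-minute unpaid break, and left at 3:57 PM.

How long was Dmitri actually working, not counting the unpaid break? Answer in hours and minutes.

The shift: 8:26 AM–3:57 PM = 7 h 31 min; less 30 min break → 7 h 1 min

7 h 1 min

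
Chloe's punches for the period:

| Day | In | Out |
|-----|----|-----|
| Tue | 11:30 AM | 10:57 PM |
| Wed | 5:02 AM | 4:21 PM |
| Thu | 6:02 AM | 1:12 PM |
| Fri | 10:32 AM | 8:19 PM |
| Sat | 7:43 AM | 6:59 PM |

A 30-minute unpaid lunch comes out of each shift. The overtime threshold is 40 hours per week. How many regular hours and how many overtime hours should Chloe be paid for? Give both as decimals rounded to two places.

Regular 40.00 hours, overtime 8.48 hours

Tue: 11:30 AM–10:57 PM = 11 h 27 min; less 30 min break → 10 h 57 min
Wed: 5:02 AM–4:21 PM = 11 h 19 min; less 30 min break → 10 h 49 min
Thu: 6:02 AM–1:12 PM = 7 h 10 min; less 30 min break → 6 h 40 min
Fri: 10:32 AM–8:19 PM = 9 h 47 min; less 30 min break → 9 h 17 min
Sat: 7:43 AM–6:59 PM = 11 h 16 min; less 30 min break → 10 h 46 min
Total worked: 48 h 29 min = 48.48 h.
Threshold 40 h → overtime 8 h 29 min, regular 40 h 0 min.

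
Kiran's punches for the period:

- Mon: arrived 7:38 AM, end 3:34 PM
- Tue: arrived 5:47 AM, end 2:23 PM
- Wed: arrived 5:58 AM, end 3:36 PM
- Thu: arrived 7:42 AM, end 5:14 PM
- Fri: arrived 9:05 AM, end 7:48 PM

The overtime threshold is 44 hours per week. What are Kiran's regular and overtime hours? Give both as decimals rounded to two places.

Regular 44.00 hours, overtime 2.42 hours

Mon: 7:38 AM–3:34 PM = 7 h 56 min
Tue: 5:47 AM–2:23 PM = 8 h 36 min
Wed: 5:58 AM–3:36 PM = 9 h 38 min
Thu: 7:42 AM–5:14 PM = 9 h 32 min
Fri: 9:05 AM–7:48 PM = 10 h 43 min
Total worked: 46 h 25 min = 46.42 h.
Threshold 44 h → overtime 2 h 25 min, regular 44 h 0 min.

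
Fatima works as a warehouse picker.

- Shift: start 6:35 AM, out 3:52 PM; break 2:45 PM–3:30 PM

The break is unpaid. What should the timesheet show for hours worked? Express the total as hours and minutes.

Shift: 6:35 AM–3:52 PM = 9 h 17 min; less 45 min break → 8 h 32 min

8 h 32 min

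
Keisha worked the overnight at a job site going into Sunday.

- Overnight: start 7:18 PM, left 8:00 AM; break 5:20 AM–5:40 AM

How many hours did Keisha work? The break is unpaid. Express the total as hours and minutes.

Overnight: 7:18 PM → midnight = 4 h 42 min; midnight → 8:00 AM = 8 h 0 min; span 12 h 42 min; less 20 min break → 12 h 22 min

12 h 22 min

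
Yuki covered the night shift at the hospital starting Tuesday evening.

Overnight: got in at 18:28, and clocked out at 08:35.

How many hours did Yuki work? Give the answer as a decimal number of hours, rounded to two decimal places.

Overnight: 18:28 → midnight = 5 h 32 min; midnight → 08:35 = 8 h 35 min; span 14 h 7 min

14.12 hours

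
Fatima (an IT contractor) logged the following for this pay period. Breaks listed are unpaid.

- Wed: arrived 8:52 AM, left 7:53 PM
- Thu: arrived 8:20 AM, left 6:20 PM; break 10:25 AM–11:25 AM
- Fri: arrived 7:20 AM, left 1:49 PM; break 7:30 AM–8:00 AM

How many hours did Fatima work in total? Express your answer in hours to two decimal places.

Wed: 8:52 AM–7:53 PM = 11 h 1 min
Thu: 8:20 AM–6:20 PM = 10 h 0 min; less 60 min break → 9 h 0 min
Fri: 7:20 AM–1:49 PM = 6 h 29 min; less 30 min break → 5 h 59 min
Total: 11 h 1 min + 9 h 0 min + 5 h 59 min = 26 h 0 min.

26.00 hours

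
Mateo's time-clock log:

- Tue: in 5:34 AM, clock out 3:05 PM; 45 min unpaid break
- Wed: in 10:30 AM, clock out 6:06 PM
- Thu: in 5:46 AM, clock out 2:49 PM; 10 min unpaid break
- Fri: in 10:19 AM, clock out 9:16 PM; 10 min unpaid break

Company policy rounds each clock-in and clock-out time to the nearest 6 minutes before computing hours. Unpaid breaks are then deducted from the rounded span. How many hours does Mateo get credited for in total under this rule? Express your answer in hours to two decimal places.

36.02 hours

Tue: in 5:34 AM→5:36 AM, out 3:05 PM→3:06 PM; 9 h 30 min − 45 min = 8 h 45 min
Wed: in 10:30 AM→10:30 AM, out 6:06 PM→6:06 PM; 7 h 36 min
Thu: in 5:46 AM→5:48 AM, out 2:49 PM→2:48 PM; 9 h 0 min − 10 min = 8 h 50 min
Fri: in 10:19 AM→10:18 AM, out 9:16 PM→9:18 PM; 11 h 0 min − 10 min = 10 h 50 min
Total credited: 36 h 1 min.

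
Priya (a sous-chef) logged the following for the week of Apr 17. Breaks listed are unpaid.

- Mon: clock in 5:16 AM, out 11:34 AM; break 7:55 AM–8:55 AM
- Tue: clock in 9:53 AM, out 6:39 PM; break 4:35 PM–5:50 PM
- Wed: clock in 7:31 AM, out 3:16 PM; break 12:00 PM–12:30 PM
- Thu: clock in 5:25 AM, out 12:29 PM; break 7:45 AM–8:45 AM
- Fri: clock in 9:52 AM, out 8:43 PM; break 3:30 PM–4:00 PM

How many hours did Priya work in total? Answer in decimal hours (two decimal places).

Mon: 5:16 AM–11:34 AM = 6 h 18 min; less 60 min break → 5 h 18 min
Tue: 9:53 AM–6:39 PM = 8 h 46 min; less 75 min break → 7 h 31 min
Wed: 7:31 AM–3:16 PM = 7 h 45 min; less 30 min break → 7 h 15 min
Thu: 5:25 AM–12:29 PM = 7 h 4 min; less 60 min break → 6 h 4 min
Fri: 9:52 AM–8:43 PM = 10 h 51 min; less 30 min break → 10 h 21 min
Total: 5 h 18 min + 7 h 31 min + 7 h 15 min + 6 h 4 min + 10 h 21 min = 36 h 29 min.

36.48 hours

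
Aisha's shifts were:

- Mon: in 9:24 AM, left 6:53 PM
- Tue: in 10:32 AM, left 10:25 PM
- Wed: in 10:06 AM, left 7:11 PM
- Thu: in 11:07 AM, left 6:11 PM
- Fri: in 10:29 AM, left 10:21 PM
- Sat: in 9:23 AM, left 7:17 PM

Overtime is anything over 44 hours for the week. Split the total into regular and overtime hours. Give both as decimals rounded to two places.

Mon: 9:24 AM–6:53 PM = 9 h 29 min
Tue: 10:32 AM–10:25 PM = 11 h 53 min
Wed: 10:06 AM–7:11 PM = 9 h 5 min
Thu: 11:07 AM–6:11 PM = 7 h 4 min
Fri: 10:29 AM–10:21 PM = 11 h 52 min
Sat: 9:23 AM–7:17 PM = 9 h 54 min
Total worked: 59 h 17 min = 59.28 h.
Threshold 44 h → overtime 15 h 17 min, regular 44 h 0 min.

Regular 44.00 hours, overtime 15.28 hours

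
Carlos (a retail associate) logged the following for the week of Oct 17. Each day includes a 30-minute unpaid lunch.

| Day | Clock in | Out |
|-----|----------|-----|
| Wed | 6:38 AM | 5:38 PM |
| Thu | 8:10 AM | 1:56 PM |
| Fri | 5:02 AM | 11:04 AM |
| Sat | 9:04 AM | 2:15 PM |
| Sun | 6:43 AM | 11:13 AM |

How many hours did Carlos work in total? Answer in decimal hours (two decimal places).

29.98 hours

Wed: 6:38 AM–5:38 PM = 11 h 0 min; less 30 min break → 10 h 30 min
Thu: 8:10 AM–1:56 PM = 5 h 46 min; less 30 min break → 5 h 16 min
Fri: 5:02 AM–11:04 AM = 6 h 2 min; less 30 min break → 5 h 32 min
Sat: 9:04 AM–2:15 PM = 5 h 11 min; less 30 min break → 4 h 41 min
Sun: 6:43 AM–11:13 AM = 4 h 30 min; less 30 min break → 4 h 0 min
Total: 10 h 30 min + 5 h 16 min + 5 h 32 min + 4 h 41 min + 4 h 0 min = 29 h 59 min.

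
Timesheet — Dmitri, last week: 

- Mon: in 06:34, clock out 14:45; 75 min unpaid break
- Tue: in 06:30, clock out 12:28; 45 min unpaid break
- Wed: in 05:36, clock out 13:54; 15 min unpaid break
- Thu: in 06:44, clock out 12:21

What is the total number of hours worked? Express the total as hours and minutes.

25 h 49 min

Mon: 06:34–14:45 = 8 h 11 min; less 75 min break → 6 h 56 min
Tue: 06:30–12:28 = 5 h 58 min; less 45 min break → 5 h 13 min
Wed: 05:36–13:54 = 8 h 18 min; less 15 min break → 8 h 3 min
Thu: 06:44–12:21 = 5 h 37 min
Total: 6 h 56 min + 5 h 13 min + 8 h 3 min + 5 h 37 min = 25 h 49 min.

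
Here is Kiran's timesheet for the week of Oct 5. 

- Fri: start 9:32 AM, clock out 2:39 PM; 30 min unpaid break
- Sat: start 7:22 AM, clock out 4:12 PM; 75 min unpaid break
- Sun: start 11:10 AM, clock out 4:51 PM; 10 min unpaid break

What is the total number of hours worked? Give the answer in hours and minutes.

17 h 43 min

Fri: 9:32 AM–2:39 PM = 5 h 7 min; less 30 min break → 4 h 37 min
Sat: 7:22 AM–4:12 PM = 8 h 50 min; less 75 min break → 7 h 35 min
Sun: 11:10 AM–4:51 PM = 5 h 41 min; less 10 min break → 5 h 31 min
Total: 4 h 37 min + 7 h 35 min + 5 h 31 min = 17 h 43 min.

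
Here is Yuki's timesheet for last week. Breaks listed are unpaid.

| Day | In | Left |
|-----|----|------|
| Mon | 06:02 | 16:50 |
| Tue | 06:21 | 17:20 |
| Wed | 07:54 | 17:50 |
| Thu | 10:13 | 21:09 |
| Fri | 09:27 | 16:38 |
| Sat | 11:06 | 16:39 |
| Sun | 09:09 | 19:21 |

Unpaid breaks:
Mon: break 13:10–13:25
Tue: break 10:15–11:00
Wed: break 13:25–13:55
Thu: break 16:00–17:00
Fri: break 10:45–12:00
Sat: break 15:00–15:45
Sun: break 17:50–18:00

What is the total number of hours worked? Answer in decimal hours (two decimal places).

Mon: 06:02–16:50 = 10 h 48 min; less 15 min break → 10 h 33 min
Tue: 06:21–17:20 = 10 h 59 min; less 45 min break → 10 h 14 min
Wed: 07:54–17:50 = 9 h 56 min; less 30 min break → 9 h 26 min
Thu: 10:13–21:09 = 10 h 56 min; less 60 min break → 9 h 56 min
Fri: 09:27–16:38 = 7 h 11 min; less 75 min break → 5 h 56 min
Sat: 11:06–16:39 = 5 h 33 min; less 45 min break → 4 h 48 min
Sun: 09:09–19:21 = 10 h 12 min; less 10 min break → 10 h 2 min
Total: 10 h 33 min + 10 h 14 min + 9 h 26 min + 9 h 56 min + 5 h 56 min + 4 h 48 min + 10 h 2 min = 60 h 55 min.

60.92 hours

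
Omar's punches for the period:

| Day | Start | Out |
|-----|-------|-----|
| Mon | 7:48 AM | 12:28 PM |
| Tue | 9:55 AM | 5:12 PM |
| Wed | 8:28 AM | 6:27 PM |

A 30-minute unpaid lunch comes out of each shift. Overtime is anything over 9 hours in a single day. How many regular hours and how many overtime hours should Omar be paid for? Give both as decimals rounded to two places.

Regular 19.95 hours, overtime 0.48 hours

Mon: 7:48 AM–12:28 PM = 4 h 40 min; less 30 min break → 4 h 10 min
Tue: 9:55 AM–5:12 PM = 7 h 17 min; less 30 min break → 6 h 47 min
Wed: 8:28 AM–6:27 PM = 9 h 59 min; less 30 min break → 9 h 29 min
Mon reg 4 h 10 min / OT 0 h 0 min; Tue reg 6 h 47 min / OT 0 h 0 min; Wed reg 9 h 0 min / OT 0 h 29 min.
Totals: regular 19 h 57 min, overtime 0 h 29 min.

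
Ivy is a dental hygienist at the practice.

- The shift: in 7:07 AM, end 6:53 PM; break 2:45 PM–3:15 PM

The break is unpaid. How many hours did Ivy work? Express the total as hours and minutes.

The shift: 7:07 AM–6:53 PM = 11 h 46 min; less 30 min break → 11 h 16 min

11 h 16 min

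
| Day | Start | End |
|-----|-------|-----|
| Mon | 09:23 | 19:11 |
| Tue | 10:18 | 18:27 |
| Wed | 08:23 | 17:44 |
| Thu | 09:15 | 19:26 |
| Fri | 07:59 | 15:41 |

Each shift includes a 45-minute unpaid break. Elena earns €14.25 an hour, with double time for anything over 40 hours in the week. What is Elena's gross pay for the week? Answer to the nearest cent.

Mon: 09:23–19:11 = 9 h 48 min; less 45 min break → 9 h 3 min
Tue: 10:18–18:27 = 8 h 9 min; less 45 min break → 7 h 24 min
Wed: 08:23–17:44 = 9 h 21 min; less 45 min break → 8 h 36 min
Thu: 09:15–19:26 = 10 h 11 min; less 45 min break → 9 h 26 min
Fri: 07:59–15:41 = 7 h 42 min; less 45 min break → 6 h 57 min
Total worked: 41 h 26 min = 2486 min.
Regular 40 h 0 min = 2400 min at €14.25/h; overtime 1 h 26 min = 86 min at €28.50/h.
Pay = (2400 × €14.25 + 86 × €28.50) ÷ 60 = €610.85.

€610.85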